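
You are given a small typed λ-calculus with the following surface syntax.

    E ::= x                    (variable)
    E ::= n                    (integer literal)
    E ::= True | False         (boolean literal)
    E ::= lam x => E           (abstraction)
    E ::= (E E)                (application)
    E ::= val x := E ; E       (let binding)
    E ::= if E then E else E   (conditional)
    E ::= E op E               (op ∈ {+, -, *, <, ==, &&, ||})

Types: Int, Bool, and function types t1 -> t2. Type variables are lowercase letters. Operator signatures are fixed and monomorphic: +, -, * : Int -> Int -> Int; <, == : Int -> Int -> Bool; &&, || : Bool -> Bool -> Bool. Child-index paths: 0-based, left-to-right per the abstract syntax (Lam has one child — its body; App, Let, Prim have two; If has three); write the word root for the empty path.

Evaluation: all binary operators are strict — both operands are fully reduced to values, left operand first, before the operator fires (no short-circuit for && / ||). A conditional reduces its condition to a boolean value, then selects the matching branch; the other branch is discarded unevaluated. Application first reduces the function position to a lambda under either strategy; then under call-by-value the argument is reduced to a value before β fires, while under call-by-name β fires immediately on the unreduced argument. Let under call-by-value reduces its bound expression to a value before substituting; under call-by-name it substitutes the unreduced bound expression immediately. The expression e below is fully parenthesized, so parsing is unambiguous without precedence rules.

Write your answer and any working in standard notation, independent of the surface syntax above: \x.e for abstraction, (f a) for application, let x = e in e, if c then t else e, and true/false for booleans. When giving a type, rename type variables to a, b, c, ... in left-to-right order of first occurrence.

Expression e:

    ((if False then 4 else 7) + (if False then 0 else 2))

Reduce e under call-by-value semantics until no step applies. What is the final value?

Answer: 9

Trace:
step 0: ((if false then 4 else 7) + (if false then 0 else 2))
step 1: [if@0] (7 + (if false then 0 else 2))
step 2: [if@1] (7 + 2)
step 3: [delta@root] 9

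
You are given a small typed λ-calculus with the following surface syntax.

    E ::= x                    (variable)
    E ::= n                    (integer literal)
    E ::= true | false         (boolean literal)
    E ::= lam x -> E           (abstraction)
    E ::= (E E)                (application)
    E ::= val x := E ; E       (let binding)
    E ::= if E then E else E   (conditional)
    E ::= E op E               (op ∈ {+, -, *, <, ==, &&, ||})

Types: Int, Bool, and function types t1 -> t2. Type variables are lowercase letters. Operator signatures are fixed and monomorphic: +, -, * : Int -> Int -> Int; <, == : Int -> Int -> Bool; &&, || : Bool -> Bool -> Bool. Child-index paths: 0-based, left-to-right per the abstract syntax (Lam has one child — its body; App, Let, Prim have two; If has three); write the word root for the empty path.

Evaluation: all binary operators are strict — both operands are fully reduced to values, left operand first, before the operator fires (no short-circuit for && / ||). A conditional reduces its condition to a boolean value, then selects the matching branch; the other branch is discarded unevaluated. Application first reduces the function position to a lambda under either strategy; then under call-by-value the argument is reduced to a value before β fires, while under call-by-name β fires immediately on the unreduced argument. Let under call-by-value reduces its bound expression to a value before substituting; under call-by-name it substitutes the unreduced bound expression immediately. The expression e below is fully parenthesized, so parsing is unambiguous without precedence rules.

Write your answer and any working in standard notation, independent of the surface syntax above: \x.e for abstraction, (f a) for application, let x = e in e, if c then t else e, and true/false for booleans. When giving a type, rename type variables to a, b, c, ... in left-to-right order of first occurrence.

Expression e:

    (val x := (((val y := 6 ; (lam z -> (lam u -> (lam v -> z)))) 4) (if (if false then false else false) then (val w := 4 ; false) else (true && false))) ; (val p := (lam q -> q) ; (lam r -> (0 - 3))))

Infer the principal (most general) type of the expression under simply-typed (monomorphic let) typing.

Trace:
let y : Int
z : a
\v._ : c -> a
\u._ : b -> c -> a
\z._ : a -> b -> c -> a
  unify a -> b -> c -> a ~ Int -> d
  unify a ~ Int
  unify b -> c -> Int ~ d
_ _ : b -> c -> Int
  unify Bool ~ Bool
  unify Bool ~ Bool
  unify Bool ~ Bool
let w : Int
  unify Bool ~ Bool
  unify Bool ~ Bool
  unify Bool ~ Bool
  unify b -> c -> Int ~ Bool -> e
  unify b ~ Bool
  unify c -> Int ~ e
_ _ : c -> Int
let x : c -> Int
q : f
\q._ : f -> f
let p : f -> f
  unify Int ~ Int
  unify Int ~ Int
\r._ : g -> Int

Answer: a -> Int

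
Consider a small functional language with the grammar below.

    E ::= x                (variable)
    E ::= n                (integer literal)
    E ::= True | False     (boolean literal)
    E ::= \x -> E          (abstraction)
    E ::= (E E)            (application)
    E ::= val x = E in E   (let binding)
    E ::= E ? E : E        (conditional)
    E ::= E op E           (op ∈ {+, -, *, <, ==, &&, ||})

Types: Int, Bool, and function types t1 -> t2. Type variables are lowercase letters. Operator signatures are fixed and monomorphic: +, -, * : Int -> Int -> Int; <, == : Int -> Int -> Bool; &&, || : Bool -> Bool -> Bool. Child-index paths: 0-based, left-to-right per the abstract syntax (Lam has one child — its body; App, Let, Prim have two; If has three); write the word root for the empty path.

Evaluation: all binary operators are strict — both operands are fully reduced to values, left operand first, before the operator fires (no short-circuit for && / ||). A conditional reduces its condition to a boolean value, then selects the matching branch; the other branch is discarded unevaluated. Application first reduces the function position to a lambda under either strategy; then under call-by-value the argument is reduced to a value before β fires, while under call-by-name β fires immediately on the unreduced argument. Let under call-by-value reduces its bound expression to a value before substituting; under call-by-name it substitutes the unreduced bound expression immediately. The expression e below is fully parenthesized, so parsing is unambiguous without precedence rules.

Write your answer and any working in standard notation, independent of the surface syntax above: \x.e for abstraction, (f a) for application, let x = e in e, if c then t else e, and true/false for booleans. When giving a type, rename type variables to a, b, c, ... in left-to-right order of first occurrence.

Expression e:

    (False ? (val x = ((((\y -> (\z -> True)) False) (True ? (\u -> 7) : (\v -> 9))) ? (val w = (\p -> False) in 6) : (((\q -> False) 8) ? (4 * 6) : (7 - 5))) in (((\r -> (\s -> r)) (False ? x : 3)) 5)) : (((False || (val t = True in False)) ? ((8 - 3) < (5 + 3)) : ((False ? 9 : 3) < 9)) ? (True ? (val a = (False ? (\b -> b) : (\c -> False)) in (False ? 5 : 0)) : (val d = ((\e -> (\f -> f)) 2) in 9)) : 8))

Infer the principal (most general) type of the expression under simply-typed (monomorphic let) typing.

Answer: Int

Working:
  unify Bool ~ Bool
\z._ : b -> Bool
\y._ : a -> b -> Bool
  unify a -> b -> Bool ~ Bool -> c
  unify a ~ Bool
  unify b -> Bool ~ c
_ _ : b -> Bool
  unify Bool ~ Bool
\u._ : d -> Int
\v._ : e -> Int
  unify d -> Int ~ e -> Int
  unify d ~ e
  unify Int ~ Int
  unify b -> Bool ~ (e -> Int) -> f
  unify b ~ e -> Int
  unify Bool ~ f
_ _ : Bool
  unify Bool ~ Bool
\p._ : g -> Bool
let w : g -> Bool
\q._ : h -> Bool
  unify h -> Bool ~ Int -> i
  unify h ~ Int
  unify Bool ~ i
_ _ : Bool
  unify Bool ~ Bool
  unify Int ~ Int
  unify Int ~ Int
  unify Int ~ Int
  unify Int ~ Int
  unify Int ~ Int
  unify Int ~ Int
let x : Int
r : j
\s._ : k -> j
\r._ : j -> k -> j
  unify Bool ~ Bool
x : Int
  unify Int ~ Int
  unify j -> k -> j ~ Int -> l
  unify j ~ Int
  unify k -> Int ~ l
_ _ : k -> Int
  unify k -> Int ~ Int -> m
  unify k ~ Int
  unify Int ~ m
_ _ : Int
  unify Bool ~ Bool
let t : Bool
  unify Bool ~ Bool
  unify Bool ~ Bool
  unify Int ~ Int
  unify Int ~ Int
  unify Int ~ Int
  unify Int ~ Int
  unify Int ~ Int
  unify Int ~ Int
  unify Bool ~ Bool
  unify Int ~ Int
  unify Int ~ Int
  unify Int ~ Int
  unify Bool ~ Bool
  unify Bool ~ Bool
  unify Bool ~ Bool
  unify Bool ~ Bool
b : n
\b._ : n -> n
\c._ : o -> Bool
  unify n -> n ~ o -> Bool
  unify n ~ o
  unify o ~ Bool
let a : Bool -> Bool
  unify Bool ~ Bool
  unify Int ~ Int
f : q
\f._ : q -> q
\e._ : p -> q -> q
  unify p -> q -> q ~ Int -> r
  unify p ~ Int
  unify q -> q ~ r
_ _ : q -> q
let d : q -> q
  unify Int ~ Int
  unify Int ~ Int
  unify Int ~ Int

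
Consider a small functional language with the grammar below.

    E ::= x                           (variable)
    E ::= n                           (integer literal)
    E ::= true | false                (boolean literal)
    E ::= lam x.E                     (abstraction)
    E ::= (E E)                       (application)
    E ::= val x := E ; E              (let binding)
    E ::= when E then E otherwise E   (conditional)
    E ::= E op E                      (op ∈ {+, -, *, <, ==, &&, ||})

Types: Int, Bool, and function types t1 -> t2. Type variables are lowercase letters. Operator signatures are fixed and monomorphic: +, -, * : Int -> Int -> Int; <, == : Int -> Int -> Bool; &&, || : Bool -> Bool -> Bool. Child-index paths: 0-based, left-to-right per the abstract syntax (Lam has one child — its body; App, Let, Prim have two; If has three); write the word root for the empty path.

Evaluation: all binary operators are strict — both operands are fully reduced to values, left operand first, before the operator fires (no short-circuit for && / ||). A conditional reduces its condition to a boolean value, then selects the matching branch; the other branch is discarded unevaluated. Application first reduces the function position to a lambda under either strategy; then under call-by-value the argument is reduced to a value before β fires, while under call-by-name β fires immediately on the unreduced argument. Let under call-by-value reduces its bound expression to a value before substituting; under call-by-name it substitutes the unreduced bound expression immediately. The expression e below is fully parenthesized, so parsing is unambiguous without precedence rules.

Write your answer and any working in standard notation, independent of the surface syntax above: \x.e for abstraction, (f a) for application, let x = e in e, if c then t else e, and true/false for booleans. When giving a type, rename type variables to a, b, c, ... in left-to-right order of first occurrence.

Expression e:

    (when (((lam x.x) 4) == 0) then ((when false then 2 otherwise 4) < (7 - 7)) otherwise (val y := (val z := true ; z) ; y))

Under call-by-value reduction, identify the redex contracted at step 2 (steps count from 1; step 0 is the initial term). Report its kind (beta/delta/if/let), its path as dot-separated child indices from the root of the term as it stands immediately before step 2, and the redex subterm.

Answer: delta at 0 : (4 == 0)

Derivation:
step 0: (if (((\x.x) 4) == 0) then ((if false then 2 else 4) < (7 - 7)) else (let y = (let z = true in z) in y))
step 1: [beta@0.0] (if (4 == 0) then ((if false then 2 else 4) < (7 - 7)) else (let y = (let z = true in z) in y))
step 2: [delta@0] (if false then ((if false then 2 else 4) < (7 - 7)) else (let y = (let z = true in z) in y))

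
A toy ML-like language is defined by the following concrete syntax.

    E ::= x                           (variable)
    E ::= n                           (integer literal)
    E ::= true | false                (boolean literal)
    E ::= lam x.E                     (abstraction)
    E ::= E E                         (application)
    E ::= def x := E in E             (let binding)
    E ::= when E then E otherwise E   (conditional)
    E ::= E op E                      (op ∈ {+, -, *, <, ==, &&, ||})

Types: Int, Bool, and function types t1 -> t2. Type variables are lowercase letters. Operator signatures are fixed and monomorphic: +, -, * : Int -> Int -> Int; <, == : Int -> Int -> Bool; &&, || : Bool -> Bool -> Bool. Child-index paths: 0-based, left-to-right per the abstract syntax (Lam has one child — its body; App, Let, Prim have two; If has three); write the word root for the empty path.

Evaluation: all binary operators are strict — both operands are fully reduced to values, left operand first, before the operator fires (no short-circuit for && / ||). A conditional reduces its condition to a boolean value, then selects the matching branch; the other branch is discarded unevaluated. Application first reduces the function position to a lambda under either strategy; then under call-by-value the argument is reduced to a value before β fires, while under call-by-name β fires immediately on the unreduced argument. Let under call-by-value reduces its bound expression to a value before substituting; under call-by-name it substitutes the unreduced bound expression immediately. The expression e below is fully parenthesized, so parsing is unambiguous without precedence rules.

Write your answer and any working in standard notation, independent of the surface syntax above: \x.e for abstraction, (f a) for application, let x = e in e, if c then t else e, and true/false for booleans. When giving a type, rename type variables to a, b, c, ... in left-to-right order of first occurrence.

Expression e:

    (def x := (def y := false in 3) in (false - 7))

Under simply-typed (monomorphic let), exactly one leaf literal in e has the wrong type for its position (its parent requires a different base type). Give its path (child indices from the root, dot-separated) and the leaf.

Trace:
let y : Bool
let x : Int
  unify Bool ~ Int
  FAIL: mismatch Bool ~ Int

Answer: 1.0 : false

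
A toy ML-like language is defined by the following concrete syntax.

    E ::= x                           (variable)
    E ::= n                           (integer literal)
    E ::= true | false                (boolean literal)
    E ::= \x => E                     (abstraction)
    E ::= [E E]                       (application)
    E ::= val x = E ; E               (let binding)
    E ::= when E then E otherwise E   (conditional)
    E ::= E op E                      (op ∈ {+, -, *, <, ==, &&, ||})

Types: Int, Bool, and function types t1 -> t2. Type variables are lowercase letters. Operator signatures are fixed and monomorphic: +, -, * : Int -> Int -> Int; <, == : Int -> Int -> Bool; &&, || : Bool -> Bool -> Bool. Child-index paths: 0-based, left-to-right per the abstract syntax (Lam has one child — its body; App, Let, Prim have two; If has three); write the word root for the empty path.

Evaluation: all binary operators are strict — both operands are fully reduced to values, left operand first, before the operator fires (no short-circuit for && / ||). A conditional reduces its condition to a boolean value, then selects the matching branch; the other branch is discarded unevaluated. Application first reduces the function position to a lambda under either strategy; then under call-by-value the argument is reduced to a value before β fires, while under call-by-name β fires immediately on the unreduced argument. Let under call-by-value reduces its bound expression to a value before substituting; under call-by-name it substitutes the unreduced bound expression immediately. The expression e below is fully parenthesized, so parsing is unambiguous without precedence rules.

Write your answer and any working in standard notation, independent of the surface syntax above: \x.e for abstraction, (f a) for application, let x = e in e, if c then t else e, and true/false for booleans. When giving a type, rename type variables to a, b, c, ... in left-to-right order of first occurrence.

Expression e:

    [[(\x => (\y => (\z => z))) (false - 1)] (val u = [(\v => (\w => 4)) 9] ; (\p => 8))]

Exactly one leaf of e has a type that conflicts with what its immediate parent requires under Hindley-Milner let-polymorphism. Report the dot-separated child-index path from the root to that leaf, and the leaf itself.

Answer: 0.1.0 : false

Working:
z : c
\z._ : c -> c
\y._ : b -> c -> c
\x._ : a -> b -> c -> c
  unify Bool ~ Int
  FAIL: mismatch Bool ~ Int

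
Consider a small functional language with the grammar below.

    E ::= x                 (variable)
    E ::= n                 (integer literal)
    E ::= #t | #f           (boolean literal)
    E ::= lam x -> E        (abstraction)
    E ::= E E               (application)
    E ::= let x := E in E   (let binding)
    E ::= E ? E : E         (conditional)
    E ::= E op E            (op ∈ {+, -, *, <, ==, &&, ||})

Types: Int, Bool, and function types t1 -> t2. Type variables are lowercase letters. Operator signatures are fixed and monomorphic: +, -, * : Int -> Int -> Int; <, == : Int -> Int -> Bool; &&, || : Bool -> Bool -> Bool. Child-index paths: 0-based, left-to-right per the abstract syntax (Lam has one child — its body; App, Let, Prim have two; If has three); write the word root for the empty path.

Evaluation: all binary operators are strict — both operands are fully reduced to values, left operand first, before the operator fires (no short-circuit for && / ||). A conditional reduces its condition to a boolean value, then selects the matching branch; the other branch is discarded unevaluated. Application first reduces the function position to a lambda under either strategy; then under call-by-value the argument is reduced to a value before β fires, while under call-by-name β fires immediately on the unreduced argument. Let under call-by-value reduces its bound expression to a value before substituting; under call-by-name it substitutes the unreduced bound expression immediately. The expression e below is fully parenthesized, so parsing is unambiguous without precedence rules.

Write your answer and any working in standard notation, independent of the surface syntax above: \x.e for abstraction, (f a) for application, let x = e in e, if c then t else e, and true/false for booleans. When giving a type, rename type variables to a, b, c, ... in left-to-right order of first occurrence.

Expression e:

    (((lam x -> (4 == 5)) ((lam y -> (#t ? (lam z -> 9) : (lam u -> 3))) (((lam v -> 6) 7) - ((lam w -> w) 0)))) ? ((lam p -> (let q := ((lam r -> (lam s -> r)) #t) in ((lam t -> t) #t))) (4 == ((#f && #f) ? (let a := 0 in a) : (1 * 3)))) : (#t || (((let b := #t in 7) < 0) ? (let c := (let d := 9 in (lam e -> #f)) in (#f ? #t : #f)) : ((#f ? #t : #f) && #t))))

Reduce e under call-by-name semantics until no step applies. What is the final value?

Answer: true

Derivation:
step 0: (if ((\x.(4 == 5)) ((\y.(if true then (\z.9) else (\u.3))) (((\v.6) 7) - ((\w.w) 0)))) then ((\p.(let q = ((\r.(\s.r)) true) in ((\t.t) true))) (4 == (if (false && false) then (let a = 0 in a) else (1 * 3)))) else (true || (if ((let b = true in 7) < 0) then (let c = (let d = 9 in (\e.false)) in (if false then true else false)) else ((if false then true else false) && true))))
step 1: [beta@0] (if (4 == 5) then ((\p.(let q = ((\r.(\s.r)) true) in ((\t.t) true))) (4 == (if (false && false) then (let a = 0 in a) else (1 * 3)))) else (true || (if ((let b = true in 7) < 0) then (let c = (let d = 9 in (\e.false)) in (if false then true else false)) else ((if false then true else false) && true))))
step 2: [delta@0] (if false then ((\p.(let q = ((\r.(\s.r)) true) in ((\t.t) true))) (4 == (if (false && false) then (let a = 0 in a) else (1 * 3)))) else (true || (if ((let b = true in 7) < 0) then (let c = (let d = 9 in (\e.false)) in (if false then true else false)) else ((if false then true else false) && true))))
step 3: [if@root] (true || (if ((let b = true in 7) < 0) then (let c = (let d = 9 in (\e.false)) in (if false then true else false)) else ((if false then true else false) && true)))
step 4: [let@1.0.0] (true || (if (7 < 0) then (let c = (let d = 9 in (\e.false)) in (if false then true else false)) else ((if false then true else false) && true)))
step 5: [delta@1.0] (true || (if false then (let c = (let d = 9 in (\e.false)) in (if false then true else false)) else ((if false then true else false) && true)))
step 6: [if@1] (true || ((if false then true else false) && true))
step 7: [if@1.0] (true || (false && true))
step 8: [delta@1] (true || false)
step 9: [delta@root] true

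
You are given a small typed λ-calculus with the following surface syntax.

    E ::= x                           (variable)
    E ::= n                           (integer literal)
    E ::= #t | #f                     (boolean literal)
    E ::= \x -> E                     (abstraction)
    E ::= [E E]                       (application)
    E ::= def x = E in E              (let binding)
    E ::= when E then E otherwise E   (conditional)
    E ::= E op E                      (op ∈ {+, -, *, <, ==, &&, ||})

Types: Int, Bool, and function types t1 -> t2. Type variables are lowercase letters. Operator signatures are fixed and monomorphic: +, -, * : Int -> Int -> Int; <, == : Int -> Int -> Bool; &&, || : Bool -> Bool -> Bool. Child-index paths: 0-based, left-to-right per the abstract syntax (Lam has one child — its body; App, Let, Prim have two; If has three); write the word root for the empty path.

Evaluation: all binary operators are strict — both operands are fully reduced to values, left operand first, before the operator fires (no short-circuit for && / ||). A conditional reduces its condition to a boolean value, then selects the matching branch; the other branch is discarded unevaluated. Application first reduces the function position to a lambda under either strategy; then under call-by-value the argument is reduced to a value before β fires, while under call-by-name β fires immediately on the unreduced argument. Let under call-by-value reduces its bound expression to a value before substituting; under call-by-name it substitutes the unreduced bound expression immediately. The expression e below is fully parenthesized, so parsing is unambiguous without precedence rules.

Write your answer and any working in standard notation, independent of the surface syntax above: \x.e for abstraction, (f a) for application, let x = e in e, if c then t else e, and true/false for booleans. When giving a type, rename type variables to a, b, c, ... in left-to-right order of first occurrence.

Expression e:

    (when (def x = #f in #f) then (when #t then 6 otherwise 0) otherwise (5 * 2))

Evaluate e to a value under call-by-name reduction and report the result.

Working:
step 0: (if (let x = false in false) then (if true then 6 else 0) else (5 * 2))
step 1: [let@0] (if false then (if true then 6 else 0) else (5 * 2))
step 2: [if@root] (5 * 2)
step 3: [delta@root] 10

Answer: 10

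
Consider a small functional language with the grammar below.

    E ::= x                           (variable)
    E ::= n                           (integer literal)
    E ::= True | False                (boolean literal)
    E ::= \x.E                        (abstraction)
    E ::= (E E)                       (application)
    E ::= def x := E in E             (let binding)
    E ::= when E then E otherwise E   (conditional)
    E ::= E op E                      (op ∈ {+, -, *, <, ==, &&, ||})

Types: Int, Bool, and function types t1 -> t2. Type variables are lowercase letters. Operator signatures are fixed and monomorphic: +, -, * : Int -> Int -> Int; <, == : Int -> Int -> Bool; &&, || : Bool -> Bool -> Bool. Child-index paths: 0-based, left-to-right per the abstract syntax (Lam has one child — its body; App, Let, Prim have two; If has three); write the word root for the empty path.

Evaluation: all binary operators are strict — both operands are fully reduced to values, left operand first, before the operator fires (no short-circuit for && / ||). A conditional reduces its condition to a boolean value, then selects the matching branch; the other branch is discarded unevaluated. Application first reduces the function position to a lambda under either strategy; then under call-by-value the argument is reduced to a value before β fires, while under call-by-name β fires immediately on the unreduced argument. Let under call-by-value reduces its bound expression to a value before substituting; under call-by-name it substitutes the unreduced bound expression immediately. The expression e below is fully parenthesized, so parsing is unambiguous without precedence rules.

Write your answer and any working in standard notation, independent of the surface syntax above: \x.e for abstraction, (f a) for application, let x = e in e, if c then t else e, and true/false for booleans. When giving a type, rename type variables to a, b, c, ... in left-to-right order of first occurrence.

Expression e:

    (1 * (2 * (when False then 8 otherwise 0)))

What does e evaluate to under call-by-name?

Working:
step 0: (1 * (2 * (if false then 8 else 0)))
step 1: [if@1.1] (1 * (2 * 0))
step 2: [delta@1] (1 * 0)
step 3: [delta@root] 0

Answer: 0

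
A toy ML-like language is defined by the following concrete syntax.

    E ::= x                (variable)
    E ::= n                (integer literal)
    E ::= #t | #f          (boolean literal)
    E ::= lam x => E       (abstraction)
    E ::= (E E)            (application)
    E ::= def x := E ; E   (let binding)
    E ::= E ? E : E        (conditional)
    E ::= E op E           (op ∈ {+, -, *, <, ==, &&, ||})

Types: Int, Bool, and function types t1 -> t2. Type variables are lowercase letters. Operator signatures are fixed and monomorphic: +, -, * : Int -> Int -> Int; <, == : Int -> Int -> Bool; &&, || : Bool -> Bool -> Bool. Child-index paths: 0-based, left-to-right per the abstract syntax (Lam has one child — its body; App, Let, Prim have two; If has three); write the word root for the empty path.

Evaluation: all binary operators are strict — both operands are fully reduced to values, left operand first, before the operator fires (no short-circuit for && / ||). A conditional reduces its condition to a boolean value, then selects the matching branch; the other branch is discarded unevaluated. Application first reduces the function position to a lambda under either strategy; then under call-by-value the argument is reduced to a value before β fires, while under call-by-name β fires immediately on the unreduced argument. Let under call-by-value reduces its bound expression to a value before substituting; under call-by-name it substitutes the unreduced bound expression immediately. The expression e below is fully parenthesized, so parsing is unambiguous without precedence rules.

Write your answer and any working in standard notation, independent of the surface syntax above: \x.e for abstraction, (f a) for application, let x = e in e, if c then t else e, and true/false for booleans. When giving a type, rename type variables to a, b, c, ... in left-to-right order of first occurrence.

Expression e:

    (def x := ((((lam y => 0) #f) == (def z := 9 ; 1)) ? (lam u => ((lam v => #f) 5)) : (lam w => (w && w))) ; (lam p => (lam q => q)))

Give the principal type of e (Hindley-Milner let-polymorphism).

Answer: a -> b -> b

Working:
\y._ : a -> Int
  unify a -> Int ~ Bool -> b
  unify a ~ Bool
  unify Int ~ b
_ _ : Int
  unify Int ~ Int
let z : Int
  unify Int ~ Int
  unify Bool ~ Bool
\v._ : d -> Bool
  unify d -> Bool ~ Int -> e
  unify d ~ Int
  unify Bool ~ e
_ _ : Bool
\u._ : c -> Bool
w : f
  unify f ~ Bool
w : Bool
  unify Bool ~ Bool
\w._ : Bool -> Bool
  unify c -> Bool ~ Bool -> Bool
  unify c ~ Bool
  unify Bool ~ Bool
let x : Bool -> Bool
q : h
\q._ : h -> h
\p._ : g -> h -> h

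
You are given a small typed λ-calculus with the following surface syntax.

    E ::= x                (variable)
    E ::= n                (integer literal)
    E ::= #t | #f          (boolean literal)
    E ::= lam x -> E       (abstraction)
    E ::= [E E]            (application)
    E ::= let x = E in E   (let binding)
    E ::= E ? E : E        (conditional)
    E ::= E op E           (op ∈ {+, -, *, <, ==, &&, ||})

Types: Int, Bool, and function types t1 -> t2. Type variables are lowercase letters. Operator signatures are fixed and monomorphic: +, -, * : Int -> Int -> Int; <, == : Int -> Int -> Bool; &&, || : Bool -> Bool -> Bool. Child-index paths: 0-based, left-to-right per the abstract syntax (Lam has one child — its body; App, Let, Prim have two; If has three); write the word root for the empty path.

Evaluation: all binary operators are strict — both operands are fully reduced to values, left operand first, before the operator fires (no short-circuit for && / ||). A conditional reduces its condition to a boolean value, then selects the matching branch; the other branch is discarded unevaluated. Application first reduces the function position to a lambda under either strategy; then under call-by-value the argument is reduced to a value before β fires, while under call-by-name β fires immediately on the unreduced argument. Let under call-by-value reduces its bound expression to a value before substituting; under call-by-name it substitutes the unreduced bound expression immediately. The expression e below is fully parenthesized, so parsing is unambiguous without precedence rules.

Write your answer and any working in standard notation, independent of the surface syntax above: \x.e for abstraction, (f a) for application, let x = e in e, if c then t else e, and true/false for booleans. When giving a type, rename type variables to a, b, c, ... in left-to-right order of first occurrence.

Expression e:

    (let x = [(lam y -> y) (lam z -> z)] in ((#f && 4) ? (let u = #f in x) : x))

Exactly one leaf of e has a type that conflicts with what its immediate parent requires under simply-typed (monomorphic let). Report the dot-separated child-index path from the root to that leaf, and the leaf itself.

Trace:
y : a
\y._ : a -> a
z : b
\z._ : b -> b
  unify a -> a ~ (b -> b) -> c
  unify a ~ b -> b
  unify b -> b ~ c
_ _ : b -> b
let x : b -> b
  unify Bool ~ Bool
  unify Int ~ Bool
  FAIL: mismatch Int ~ Bool

Answer: 1.0.1 : 4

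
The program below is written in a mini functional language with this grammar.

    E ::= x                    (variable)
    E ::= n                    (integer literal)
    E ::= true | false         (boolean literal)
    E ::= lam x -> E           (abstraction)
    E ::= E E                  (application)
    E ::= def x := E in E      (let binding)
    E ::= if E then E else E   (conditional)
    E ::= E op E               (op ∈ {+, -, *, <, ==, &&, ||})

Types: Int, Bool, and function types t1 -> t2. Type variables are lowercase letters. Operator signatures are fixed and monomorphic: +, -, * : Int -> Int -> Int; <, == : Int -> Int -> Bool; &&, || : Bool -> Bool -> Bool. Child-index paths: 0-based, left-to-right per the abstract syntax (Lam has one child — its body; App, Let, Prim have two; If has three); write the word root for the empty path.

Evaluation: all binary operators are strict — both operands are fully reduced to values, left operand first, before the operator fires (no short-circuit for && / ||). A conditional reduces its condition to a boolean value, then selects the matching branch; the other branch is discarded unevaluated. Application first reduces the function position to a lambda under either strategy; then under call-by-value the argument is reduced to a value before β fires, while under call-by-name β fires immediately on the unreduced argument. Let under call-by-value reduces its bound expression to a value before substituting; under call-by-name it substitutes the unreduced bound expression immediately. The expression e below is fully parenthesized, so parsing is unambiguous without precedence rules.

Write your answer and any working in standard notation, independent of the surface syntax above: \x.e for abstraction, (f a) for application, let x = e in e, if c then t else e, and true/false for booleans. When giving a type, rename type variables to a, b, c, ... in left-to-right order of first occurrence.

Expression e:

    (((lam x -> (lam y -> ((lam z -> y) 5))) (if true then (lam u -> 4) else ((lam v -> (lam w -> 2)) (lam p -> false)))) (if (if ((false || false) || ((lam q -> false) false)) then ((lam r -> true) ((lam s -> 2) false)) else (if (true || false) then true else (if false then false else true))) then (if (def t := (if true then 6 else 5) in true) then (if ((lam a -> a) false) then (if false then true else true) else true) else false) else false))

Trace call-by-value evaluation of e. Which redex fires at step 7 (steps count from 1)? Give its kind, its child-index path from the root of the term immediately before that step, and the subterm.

Trace:
step 0: (((\x.(\y.((\z.y) 5))) (if true then (\u.4) else ((\v.(\w.2)) (\p.false)))) (if (if ((false || false) || ((\q.false) false)) then ((\r.true) ((\s.2) false)) else (if (true || false) then true else (if false then false else true))) then (if (let t = (if true then 6 else 5) in true) then (if ((\a.a) false) then (if false then true else true) else true) else false) else false))
step 1: [if@0.1] (((\x.(\y.((\z.y) 5))) (\u.4)) (if (if ((false || false) || ((\q.false) false)) then ((\r.true) ((\s.2) false)) else (if (true || false) then true else (if false then false else true))) then (if (let t = (if true then 6 else 5) in true) then (if ((\a.a) false) then (if false then true else true) else true) else false) else false))
step 2: [beta@0] ((\y.((\z.y) 5)) (if (if ((false || false) || ((\q.false) false)) then ((\r.true) ((\s.2) false)) else (if (true || false) then true else (if false then false else true))) then (if (let t = (if true then 6 else 5) in true) then (if ((\a.a) false) then (if false then true else true) else true) else false) else false))
step 3: [delta@1.0.0.0] ((\y.((\z.y) 5)) (if (if (false || ((\q.false) false)) then ((\r.true) ((\s.2) false)) else (if (true || false) then true else (if false then false else true))) then (if (let t = (if true then 6 else 5) in true) then (if ((\a.a) false) then (if false then true else true) else true) else false) else false))
step 4: [beta@1.0.0.1] ((\y.((\z.y) 5)) (if (if (false || false) then ((\r.true) ((\s.2) false)) else (if (true || false) then true else (if false then false else true))) then (if (let t = (if true then 6 else 5) in true) then (if ((\a.a) false) then (if false then true else true) else true) else false) else false))
step 5: [delta@1.0.0] ((\y.((\z.y) 5)) (if (if false then ((\r.true) ((\s.2) false)) else (if (true || false) then true else (if false then false else true))) then (if (let t = (if true then 6 else 5) in true) then (if ((\a.a) false) then (if false then true else true) else true) else false) else false))
step 6: [if@1.0] ((\y.((\z.y) 5)) (if (if (true || false) then true else (if false then false else true)) then (if (let t = (if true then 6 else 5) in true) then (if ((\a.a) false) then (if false then true else true) else true) else false) else false))
step 7: [delta@1.0.0] ((\y.((\z.y) 5)) (if (if true then true else (if false then false else true)) then (if (let t = (if true then 6 else 5) in true) then (if ((\a.a) false) then (if false then true else true) else true) else false) else false))

Answer: delta at 1.0.0 : (true || false)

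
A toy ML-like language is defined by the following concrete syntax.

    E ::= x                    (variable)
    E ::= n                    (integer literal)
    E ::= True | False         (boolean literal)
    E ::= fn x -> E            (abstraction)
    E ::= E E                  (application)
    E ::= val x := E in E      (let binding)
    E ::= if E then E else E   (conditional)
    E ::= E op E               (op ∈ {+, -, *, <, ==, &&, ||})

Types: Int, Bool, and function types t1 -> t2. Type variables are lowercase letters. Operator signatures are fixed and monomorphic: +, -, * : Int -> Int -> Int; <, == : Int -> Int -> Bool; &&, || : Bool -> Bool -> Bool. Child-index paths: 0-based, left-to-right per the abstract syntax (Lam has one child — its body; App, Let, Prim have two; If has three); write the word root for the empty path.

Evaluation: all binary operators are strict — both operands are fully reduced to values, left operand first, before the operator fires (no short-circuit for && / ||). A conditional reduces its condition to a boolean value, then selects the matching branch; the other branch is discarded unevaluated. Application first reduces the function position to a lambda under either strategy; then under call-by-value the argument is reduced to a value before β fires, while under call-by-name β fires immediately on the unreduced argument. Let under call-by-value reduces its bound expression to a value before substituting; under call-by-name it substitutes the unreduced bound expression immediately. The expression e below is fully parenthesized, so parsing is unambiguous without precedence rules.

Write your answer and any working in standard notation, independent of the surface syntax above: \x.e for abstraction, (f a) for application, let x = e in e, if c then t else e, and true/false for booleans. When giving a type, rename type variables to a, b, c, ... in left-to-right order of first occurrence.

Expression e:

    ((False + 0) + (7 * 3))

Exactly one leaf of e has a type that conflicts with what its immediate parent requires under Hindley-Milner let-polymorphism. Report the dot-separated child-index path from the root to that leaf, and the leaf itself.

Working:
  unify Bool ~ Int
  FAIL: mismatch Bool ~ Int

Answer: 0.0 : false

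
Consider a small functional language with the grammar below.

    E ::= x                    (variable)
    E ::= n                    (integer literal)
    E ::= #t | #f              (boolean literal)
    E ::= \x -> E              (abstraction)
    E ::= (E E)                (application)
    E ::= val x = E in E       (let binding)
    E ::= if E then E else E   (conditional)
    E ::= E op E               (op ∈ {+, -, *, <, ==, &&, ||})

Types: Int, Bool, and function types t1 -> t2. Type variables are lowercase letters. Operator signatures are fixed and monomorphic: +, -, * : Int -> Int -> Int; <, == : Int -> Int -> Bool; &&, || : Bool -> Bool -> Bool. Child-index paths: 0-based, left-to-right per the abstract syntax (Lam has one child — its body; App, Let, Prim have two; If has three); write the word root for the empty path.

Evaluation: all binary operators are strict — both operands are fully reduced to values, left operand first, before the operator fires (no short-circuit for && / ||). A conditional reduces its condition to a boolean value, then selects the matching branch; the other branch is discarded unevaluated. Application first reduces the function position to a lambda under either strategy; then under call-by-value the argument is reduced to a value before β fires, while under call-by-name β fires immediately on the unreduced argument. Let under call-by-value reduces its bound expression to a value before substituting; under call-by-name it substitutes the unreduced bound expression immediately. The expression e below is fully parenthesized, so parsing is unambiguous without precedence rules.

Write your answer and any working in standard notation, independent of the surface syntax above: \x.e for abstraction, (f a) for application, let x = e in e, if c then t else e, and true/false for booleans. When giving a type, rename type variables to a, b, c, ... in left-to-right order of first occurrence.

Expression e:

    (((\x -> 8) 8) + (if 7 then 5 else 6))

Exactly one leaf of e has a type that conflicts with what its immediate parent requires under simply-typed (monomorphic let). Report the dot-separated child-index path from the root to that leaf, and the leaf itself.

Derivation:
\x._ : a -> Int
  unify a -> Int ~ Int -> b
  unify a ~ Int
  unify Int ~ b
_ _ : Int
  unify Int ~ Int
  unify Int ~ Bool
  FAIL: mismatch Int ~ Bool

Answer: 1.0 : 7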